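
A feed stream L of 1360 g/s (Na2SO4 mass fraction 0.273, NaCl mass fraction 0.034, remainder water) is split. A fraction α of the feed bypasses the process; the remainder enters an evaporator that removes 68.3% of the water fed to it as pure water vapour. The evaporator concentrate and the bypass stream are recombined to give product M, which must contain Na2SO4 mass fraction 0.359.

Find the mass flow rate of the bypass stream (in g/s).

All 1360×0.273 = 371.28 g/s of Na2SO4 reaches M, so M = 371.28/0.359 = 1034.2 g/s and vapour = 325.79 g/s.
The evaporator receives (1−α)·1360 of feed at 0.693 water and removes 0.683 of that water:
0.683×0.693×(1−α)×1360 = 325.79
(1−α) = 325.79/643.71 = 0.5061;  α = 0.4939.
Bypass flow = 0.4939×1360 = 671.68 g/s.

671.7 g/s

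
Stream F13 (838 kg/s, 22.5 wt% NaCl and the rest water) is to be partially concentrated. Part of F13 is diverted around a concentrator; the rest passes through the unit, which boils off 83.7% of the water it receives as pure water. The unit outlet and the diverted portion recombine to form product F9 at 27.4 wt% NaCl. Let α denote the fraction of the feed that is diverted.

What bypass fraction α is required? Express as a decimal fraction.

All 838×0.225 = 188.55 kg/s of NaCl reaches F9, so F9 = 188.55/0.274 = 688.14 kg/s and vapour = 149.86 kg/s.
The evaporator receives (1−α)·838 of feed at 0.775 water and removes 0.837 of that water:
0.837×0.775×(1−α)×838 = 149.86
(1−α) = 149.86/543.59 = 0.2757;  α = 0.7243.

0.724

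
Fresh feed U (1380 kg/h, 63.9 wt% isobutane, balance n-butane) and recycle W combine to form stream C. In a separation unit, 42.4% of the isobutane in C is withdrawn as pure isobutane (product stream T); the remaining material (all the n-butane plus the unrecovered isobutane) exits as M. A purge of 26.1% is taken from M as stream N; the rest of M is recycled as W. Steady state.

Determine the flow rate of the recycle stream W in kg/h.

n-butane enters only via U and leaves only via the purge: 1380×0.361 = 0.261×(n-butane in M), and the separation unit passes all n-butane, so n-butane in C = n-butane in M = 1908.7 kg/h.
isobutane in C: m_A = 1380×0.639 + (1−0.261)·(1−0.424)·m_A, so m_A = 881.82/0.5743 = 1535.4 kg/h.
M = (1−0.424)×1535.4 + 1908.7 = 2793.1 kg/h.
Recycle W = (1−0.261)×2793.1 = 2064.1 kg/h.

2064 kg/h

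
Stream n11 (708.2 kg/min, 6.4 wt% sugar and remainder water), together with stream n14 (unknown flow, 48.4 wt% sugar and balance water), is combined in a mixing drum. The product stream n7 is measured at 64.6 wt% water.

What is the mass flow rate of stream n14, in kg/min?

1580 kg/min

Let n14 be the unknown flow. Total out = 708.2 + n14.
water balance: 662.88 + 0.516·n14 = 0.646·(708.2 + n14)
(0.516 − 0.646)·n14 = 0.646×708.2 − 662.88 = -205.38
n14 = -205.38 / -0.130 = 1579.8 kg/min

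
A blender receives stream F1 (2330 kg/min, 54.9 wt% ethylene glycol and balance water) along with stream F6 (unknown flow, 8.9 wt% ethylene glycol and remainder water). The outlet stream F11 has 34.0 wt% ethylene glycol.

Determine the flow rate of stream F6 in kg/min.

Let F6 be the unknown flow. Total out = 2330 + F6.
ethylene glycol balance: 1279.2 + 0.089·F6 = 0.340·(2330 + F6)
(0.089 − 0.340)·F6 = 0.340×2330 − 1279.2 = -486.97
F6 = -486.97 / -0.251 = 1940.1 kg/min

1940 kg/min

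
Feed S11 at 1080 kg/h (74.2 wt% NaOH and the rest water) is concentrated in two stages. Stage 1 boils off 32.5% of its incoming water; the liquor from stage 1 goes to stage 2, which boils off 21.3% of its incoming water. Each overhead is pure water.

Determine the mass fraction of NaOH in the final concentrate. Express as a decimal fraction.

0.844

water in feed = 1080×0.258 = 278.64 kg/h.
After stage 1: water left = (1−0.325)×278.64 = 188.08; stream total = 989.44 kg/h.
After stage 2: water left = (1−0.213)×188.08 = 148.02; final concentrate = 949.38 kg/h.
NaOH fraction = 801.36/949.38 = 0.844.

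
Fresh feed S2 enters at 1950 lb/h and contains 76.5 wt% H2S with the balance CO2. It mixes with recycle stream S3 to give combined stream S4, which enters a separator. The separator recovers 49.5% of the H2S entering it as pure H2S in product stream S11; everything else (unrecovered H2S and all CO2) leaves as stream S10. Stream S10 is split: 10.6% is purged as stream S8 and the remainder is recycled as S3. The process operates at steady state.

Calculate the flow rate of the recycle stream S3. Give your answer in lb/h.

CO2 enters only via S2 and leaves only via the purge: 1950×0.235 = 0.106×(CO2 in S10), and the separator passes all CO2, so CO2 in S4 = CO2 in S10 = 4323.1 lb/h.
H2S in S4: m_A = 1950×0.765 + (1−0.106)·(1−0.495)·m_A, so m_A = 1491.8/0.5485 = 2719.5 lb/h.
S10 = (1−0.495)×2719.5 + 4323.1 = 5696.5 lb/h.
Recycle S3 = (1−0.106)×5696.5 = 5092.7 lb/h.

5093 lb/h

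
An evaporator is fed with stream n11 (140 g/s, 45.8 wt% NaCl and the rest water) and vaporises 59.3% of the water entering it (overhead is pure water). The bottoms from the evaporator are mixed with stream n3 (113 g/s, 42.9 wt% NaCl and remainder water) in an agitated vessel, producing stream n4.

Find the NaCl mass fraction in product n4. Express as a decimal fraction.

0.541

Vapour removed = 0.593×0.542×140 = 44.997 g/s; concentrate = 95.003 g/s.
NaCl reaching the mixer = 64.12 (from concentrate) + 113×0.429 = 112.6 g/s.
Product flow = 95.003 + 113 = 208 g/s; NaCl fraction = 0.541.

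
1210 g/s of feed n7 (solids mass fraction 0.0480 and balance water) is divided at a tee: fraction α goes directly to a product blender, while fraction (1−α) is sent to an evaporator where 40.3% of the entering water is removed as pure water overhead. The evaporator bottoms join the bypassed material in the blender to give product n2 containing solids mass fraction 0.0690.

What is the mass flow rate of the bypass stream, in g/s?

250.1 g/s

All 1210×0.048 = 58.08 g/s of solids reaches n2, so n2 = 58.08/0.069 = 841.74 g/s and vapour = 368.26 g/s.
The evaporator receives (1−α)·1210 of feed at 0.952 water and removes 0.403 of that water:
0.403×0.952×(1−α)×1210 = 368.26
(1−α) = 368.26/464.22 = 0.7933;  α = 0.2067.
Bypass flow = 0.2067×1210 = 250.13 g/s.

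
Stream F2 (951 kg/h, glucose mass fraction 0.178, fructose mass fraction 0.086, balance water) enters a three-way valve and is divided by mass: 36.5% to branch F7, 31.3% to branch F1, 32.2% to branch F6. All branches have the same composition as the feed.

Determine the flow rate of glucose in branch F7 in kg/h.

61.79 kg/h

Branch F7 total = 0.365×951 = 347.12 kg/h.
glucose in F7 = 0.178×347.12 = 61.786 kg/h.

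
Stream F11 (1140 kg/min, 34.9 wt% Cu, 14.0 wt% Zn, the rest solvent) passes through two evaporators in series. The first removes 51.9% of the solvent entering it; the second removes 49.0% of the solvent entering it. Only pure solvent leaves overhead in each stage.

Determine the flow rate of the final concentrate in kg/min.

700.4 kg/min

solvent in feed = 1140×0.511 = 582.54 kg/min.
After stage 1: solvent left = (1−0.519)×582.54 = 280.2; stream total = 837.66 kg/min.
After stage 2: solvent left = (1−0.490)×280.2 = 142.9; final concentrate = 700.36 kg/min.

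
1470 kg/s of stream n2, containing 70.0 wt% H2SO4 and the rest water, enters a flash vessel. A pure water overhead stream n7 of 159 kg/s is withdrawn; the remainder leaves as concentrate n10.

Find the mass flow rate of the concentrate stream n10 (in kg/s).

1311 kg/s

Concentrate = 1470 − 159 = 1311 kg/s.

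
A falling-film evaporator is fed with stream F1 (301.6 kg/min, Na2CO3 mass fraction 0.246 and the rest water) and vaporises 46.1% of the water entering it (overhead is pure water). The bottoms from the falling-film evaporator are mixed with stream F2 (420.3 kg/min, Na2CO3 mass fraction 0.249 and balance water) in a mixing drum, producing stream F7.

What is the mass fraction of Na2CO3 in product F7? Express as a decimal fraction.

0.290

Vapour removed = 0.461×0.754×301.6 = 104.83 kg/min; concentrate = 196.77 kg/min.
Na2CO3 reaching the mixer = 74.194 (from concentrate) + 420.3×0.249 = 178.85 kg/min.
Product flow = 196.77 + 420.3 = 617.07 kg/min; Na2CO3 fraction = 0.290.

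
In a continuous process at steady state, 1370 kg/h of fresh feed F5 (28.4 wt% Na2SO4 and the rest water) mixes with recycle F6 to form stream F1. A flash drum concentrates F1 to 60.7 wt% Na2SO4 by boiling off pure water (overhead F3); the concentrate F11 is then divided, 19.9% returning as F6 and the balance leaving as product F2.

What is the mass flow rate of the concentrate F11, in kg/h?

800.2 kg/h

Overall Na2SO4 balance (none leaves overhead): Na2SO4 in fresh feed = Na2SO4 in product, i.e. 1370×0.284 = (1−0.199)·F11·0.607.
F11 = 389.08/(0.607×0.801) = 800.24 kg/h.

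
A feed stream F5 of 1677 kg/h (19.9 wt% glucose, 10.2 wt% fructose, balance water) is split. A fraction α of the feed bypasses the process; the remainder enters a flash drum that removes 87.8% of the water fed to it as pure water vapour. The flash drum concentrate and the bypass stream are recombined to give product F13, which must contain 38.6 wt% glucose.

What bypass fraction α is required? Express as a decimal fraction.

All 1677×0.199 = 333.72 kg/h of glucose reaches F13, so F13 = 333.72/0.386 = 864.57 kg/h and vapour = 812.43 kg/h.
The evaporator receives (1−α)·1677 of feed at 0.699 water and removes 0.878 of that water:
0.878×0.699×(1−α)×1677 = 812.43
(1−α) = 812.43/1029.2 = 0.7894;  α = 0.2106.

0.211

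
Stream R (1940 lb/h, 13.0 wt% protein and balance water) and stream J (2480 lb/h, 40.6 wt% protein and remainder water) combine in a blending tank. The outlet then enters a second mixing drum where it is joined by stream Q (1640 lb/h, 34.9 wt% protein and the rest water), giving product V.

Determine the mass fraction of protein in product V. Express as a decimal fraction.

Overall, product flow = 6060 lb/h.
protein in = 1940×0.130 + 2480×0.406 + 1640×0.349 = 1831.4 lb/h.
protein fraction in V = 0.3022.

0.3022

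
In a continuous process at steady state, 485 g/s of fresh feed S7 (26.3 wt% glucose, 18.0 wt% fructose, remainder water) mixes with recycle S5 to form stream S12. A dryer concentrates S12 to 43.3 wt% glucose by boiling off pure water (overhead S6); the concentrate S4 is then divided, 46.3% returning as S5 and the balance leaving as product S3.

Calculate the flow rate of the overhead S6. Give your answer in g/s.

190.4 g/s

Overall glucose balance (none leaves overhead): glucose in fresh feed = glucose in product, i.e. 485×0.263 = (1−0.463)·S4·0.433.
S4 = 127.56/(0.433×0.537) = 548.57 g/s.
Recycle S5 = 0.463×548.57 = 253.99 g/s.
Combined feed S12 = 485 + 253.99 = 738.99 g/s.
Overhead S6 = S12 − S4 = 738.99 − 548.57 = 190.42 g/s.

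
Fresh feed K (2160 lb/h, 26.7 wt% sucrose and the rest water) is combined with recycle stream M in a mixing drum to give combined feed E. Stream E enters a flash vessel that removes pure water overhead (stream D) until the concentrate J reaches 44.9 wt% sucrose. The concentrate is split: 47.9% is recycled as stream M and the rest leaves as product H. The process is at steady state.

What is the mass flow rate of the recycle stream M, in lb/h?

1181 lb/h

Overall sucrose balance (none leaves overhead): sucrose in fresh feed = sucrose in product, i.e. 2160×0.267 = (1−0.479)·J·0.449.
J = 576.72/(0.449×0.521) = 2465.4 lb/h.
Recycle M = 0.479×2465.4 = 1180.9 lb/h.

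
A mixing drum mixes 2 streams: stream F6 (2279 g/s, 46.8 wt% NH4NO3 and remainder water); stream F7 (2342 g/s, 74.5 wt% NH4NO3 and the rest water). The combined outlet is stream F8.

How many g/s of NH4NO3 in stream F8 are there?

2811 g/s

NH4NO3 out = NH4NO3 in = 2279×0.468 + 2342×0.745 = 2811.4 g/s.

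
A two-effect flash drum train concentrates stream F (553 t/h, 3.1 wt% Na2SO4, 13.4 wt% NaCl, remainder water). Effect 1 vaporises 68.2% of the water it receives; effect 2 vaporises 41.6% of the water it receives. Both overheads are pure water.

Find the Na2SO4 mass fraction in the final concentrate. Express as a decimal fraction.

0.097

water in feed = 553×0.835 = 461.75 t/h.
After stage 1: water left = (1−0.682)×461.75 = 146.84; stream total = 238.08 t/h.
After stage 2: water left = (1−0.416)×146.84 = 85.753; final concentrate = 177 t/h.
Na2SO4 fraction = 17.143/177 = 0.097.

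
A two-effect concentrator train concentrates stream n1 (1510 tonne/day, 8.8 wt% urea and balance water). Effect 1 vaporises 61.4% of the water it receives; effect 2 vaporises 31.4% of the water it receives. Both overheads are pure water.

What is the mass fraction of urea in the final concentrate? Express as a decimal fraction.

water in feed = 1510×0.912 = 1377.1 tonne/day.
After stage 1: water left = (1−0.614)×1377.1 = 531.57; stream total = 664.45 tonne/day.
After stage 2: water left = (1−0.314)×531.57 = 364.66; final concentrate = 497.54 tonne/day.
urea fraction = 132.88/497.54 = 0.2671.

0.2671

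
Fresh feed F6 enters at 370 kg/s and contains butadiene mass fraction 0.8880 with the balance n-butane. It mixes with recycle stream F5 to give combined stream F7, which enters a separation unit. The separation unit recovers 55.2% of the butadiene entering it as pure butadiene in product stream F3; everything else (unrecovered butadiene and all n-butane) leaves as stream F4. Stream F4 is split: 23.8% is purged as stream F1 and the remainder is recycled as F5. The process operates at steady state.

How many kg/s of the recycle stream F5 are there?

303 kg/s

n-butane enters only via F6 and leaves only via the purge: 370×0.112 = 0.238×(n-butane in F4), and the separation unit passes all n-butane, so n-butane in F7 = n-butane in F4 = 174.12 kg/s.
butadiene in F7: m_A = 370×0.888 + (1−0.238)·(1−0.552)·m_A, so m_A = 328.56/0.6586 = 498.86 kg/s.
F4 = (1−0.552)×498.86 + 174.12 = 397.61 kg/s.
Recycle F5 = (1−0.238)×397.61 = 302.98 kg/s.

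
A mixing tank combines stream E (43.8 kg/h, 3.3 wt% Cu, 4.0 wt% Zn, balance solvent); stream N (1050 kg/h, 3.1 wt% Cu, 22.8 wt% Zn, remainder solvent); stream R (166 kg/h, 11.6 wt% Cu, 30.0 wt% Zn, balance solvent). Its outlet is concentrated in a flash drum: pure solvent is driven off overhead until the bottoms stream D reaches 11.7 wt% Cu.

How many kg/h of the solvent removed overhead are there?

804.7 kg/h

Cu entering = 43.8×0.033 + 1050×0.031 + 166×0.116 = 53.251 kg/h.
All Cu reports to D, so D = 53.251/0.117 = 455.14 kg/h.
Total feed = 1259.8 kg/h; overhead = 1259.8 − 455.14 = 804.66 kg/h.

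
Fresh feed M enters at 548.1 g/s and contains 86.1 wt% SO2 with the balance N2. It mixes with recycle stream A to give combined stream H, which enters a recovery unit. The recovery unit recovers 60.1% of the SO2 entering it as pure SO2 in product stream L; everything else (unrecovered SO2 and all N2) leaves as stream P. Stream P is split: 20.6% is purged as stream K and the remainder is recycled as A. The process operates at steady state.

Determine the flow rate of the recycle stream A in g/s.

N2 enters only via M and leaves only via the purge: 548.1×0.139 = 0.206×(N2 in P), and the recovery unit passes all N2, so N2 in H = N2 in P = 369.83 g/s.
SO2 in H: m_A = 548.1×0.861 + (1−0.206)·(1−0.601)·m_A, so m_A = 471.91/0.6832 = 690.75 g/s.
P = (1−0.601)×690.75 + 369.83 = 645.44 g/s.
Recycle A = (1−0.206)×645.44 = 512.48 g/s.

512.5 g/s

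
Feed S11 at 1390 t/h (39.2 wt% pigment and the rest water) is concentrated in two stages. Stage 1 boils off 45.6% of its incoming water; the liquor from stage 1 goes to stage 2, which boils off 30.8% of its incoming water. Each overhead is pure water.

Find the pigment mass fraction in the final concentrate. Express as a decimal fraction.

water in feed = 1390×0.608 = 845.12 t/h.
After stage 1: water left = (1−0.456)×845.12 = 459.75; stream total = 1004.6 t/h.
After stage 2: water left = (1−0.308)×459.75 = 318.14; final concentrate = 863.02 t/h.
pigment fraction = 544.88/863.02 = 0.6314.

0.6314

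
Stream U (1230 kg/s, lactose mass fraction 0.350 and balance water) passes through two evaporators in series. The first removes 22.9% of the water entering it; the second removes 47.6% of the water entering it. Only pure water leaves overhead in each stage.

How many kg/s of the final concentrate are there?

753.5 kg/s

water in feed = 1230×0.650 = 799.5 kg/s.
After stage 1: water left = (1−0.229)×799.5 = 616.41; stream total = 1046.9 kg/s.
After stage 2: water left = (1−0.476)×616.41 = 323; final concentrate = 753.5 kg/s.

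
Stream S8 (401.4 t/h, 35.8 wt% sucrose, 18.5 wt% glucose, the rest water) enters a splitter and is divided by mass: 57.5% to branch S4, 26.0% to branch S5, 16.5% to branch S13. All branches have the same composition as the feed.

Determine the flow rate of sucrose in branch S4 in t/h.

82.63 t/h

Branch S4 total = 0.575×401.4 = 230.8 t/h.
sucrose in S4 = 0.358×230.8 = 82.628 t/h.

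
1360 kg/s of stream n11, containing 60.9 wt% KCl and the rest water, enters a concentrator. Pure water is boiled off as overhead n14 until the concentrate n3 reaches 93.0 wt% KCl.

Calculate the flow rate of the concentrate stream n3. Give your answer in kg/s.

890.6 kg/s

KCl is conserved: 1360×0.609 = 828.24 kg/s all reports to the concentrate.
Concentrate = 828.24/(target fraction) = 890.58 kg/s.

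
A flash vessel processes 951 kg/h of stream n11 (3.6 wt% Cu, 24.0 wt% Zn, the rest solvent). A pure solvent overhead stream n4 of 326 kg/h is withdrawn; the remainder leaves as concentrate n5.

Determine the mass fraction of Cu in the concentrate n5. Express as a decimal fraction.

Cu is not removed: 951×0.036 = 34.236 kg/h of Cu enters n5.
Concentrate = 951 − 326 = 625 kg/h.
Mass fraction = 34.236/625 = 0.055.

0.055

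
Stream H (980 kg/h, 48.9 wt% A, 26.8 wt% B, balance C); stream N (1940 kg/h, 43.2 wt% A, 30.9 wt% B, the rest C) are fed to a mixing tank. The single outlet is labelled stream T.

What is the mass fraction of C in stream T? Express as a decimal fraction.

Total flow out = 980 + 1940 = 2920 kg/h.
C in = 980×0.243 + 1940×0.259 = 740.6 kg/h.
C mass fraction in T = 740.6/2920 = 0.254.

0.254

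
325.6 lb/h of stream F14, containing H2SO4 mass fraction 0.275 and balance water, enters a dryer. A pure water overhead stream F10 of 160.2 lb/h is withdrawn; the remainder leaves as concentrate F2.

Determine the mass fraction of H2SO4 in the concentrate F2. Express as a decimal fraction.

0.541

H2SO4 is not removed: 325.6×0.275 = 89.54 lb/h of H2SO4 enters F2.
Concentrate = 325.6 − 160.2 = 165.4 lb/h.
Mass fraction = 89.54/165.4 = 0.541.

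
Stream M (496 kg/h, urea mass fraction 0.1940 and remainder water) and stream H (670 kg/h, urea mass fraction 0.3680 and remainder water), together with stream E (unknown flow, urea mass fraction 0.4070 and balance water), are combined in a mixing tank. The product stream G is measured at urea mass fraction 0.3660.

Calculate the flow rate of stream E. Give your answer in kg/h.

2048 kg/h

Let E be the unknown flow. Total out = 1166 + E.
urea balance: 342.78 + 0.407·E = 0.366·(1166 + E)
(0.407 − 0.366)·E = 0.366×1166 − 342.78 = 83.972
E = 83.972 / 0.041 = 2048.1 kg/h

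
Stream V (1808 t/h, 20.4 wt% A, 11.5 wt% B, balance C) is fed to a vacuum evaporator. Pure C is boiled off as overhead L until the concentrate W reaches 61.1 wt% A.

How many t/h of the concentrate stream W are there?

603.7 t/h

A is conserved: 1808×0.204 = 368.83 t/h all reports to the concentrate.
Concentrate = 368.83/(target fraction) = 603.65 t/h.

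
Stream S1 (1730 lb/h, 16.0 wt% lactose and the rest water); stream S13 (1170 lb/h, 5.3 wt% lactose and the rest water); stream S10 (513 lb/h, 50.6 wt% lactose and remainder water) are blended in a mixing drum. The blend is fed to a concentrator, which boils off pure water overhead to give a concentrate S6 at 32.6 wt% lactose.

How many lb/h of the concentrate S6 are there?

1836 lb/h

lactose entering = 1730×0.160 + 1170×0.053 + 513×0.506 = 598.39 lb/h.
All lactose reports to S6, so S6 = 598.39/0.326 = 1835.5 lb/h.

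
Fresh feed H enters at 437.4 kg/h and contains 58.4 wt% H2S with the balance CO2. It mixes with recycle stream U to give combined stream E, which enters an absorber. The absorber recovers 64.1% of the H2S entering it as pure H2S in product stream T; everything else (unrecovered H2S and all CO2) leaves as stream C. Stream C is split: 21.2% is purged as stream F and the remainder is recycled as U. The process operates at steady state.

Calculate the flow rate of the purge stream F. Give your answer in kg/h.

CO2 enters only via H and leaves only via the purge: 437.4×0.416 = 0.212×(CO2 in C), and the absorber passes all CO2, so CO2 in E = CO2 in C = 858.29 kg/h.
H2S in E: m_A = 437.4×0.584 + (1−0.212)·(1−0.641)·m_A, so m_A = 255.44/0.7171 = 356.21 kg/h.
C = (1−0.641)×356.21 + 858.29 = 986.17 kg/h.
Purge F = 0.212×986.17 = 209.07 kg/h.

209.1 kg/h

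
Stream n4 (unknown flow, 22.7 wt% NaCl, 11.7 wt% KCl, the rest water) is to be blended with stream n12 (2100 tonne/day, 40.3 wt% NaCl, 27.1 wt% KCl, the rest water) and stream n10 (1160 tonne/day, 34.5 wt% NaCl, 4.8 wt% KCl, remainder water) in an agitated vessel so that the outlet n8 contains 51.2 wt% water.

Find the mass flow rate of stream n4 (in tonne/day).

Let n4 be the unknown flow. Total out = 3260 + n4.
water balance: 1388.7 + 0.656·n4 = 0.512·(3260 + n4)
(0.656 − 0.512)·n4 = 0.512×3260 − 1388.7 = 280.4
n4 = 280.4 / 0.144 = 1947.2 tonne/day

1947 tonne/day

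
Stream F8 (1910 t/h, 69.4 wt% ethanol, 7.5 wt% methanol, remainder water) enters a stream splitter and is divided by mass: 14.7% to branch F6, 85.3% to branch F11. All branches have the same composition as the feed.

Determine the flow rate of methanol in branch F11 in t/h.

122.2 t/h

Branch F11 total = 0.853×1910 = 1629.2 t/h.
methanol in F11 = 0.075×1629.2 = 122.19 t/h.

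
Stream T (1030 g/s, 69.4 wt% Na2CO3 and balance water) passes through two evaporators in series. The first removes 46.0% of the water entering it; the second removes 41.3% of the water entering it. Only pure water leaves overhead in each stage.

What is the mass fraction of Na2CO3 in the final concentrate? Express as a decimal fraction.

0.877

water in feed = 1030×0.306 = 315.18 g/s.
After stage 1: water left = (1−0.460)×315.18 = 170.2; stream total = 885.02 g/s.
After stage 2: water left = (1−0.413)×170.2 = 99.906; final concentrate = 814.73 g/s.
Na2CO3 fraction = 714.82/814.73 = 0.877.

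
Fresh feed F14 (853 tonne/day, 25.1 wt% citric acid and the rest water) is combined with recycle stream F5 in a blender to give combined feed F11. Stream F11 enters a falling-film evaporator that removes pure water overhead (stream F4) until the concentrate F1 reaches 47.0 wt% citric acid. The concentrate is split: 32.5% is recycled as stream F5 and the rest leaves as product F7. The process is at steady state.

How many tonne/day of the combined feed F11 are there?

Overall citric acid balance (none leaves overhead): citric acid in fresh feed = citric acid in product, i.e. 853×0.251 = (1−0.325)·F1·0.470.
F1 = 214.1/(0.470×0.675) = 674.87 tonne/day.
Recycle F5 = 0.325×674.87 = 219.33 tonne/day.
Combined feed F11 = 853 + 219.33 = 1072.3 tonne/day.

1072 tonne/day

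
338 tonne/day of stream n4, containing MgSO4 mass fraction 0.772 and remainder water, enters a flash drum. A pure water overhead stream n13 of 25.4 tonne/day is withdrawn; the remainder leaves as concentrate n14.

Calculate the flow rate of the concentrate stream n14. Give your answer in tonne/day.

Concentrate = 338 − 25.4 = 312.6 tonne/day.

312.6 tonne/day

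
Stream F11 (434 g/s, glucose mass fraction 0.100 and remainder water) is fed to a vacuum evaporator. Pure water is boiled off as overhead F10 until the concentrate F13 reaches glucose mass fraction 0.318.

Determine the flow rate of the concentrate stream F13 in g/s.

glucose is conserved: 434×0.100 = 43.4 g/s all reports to the concentrate.
Concentrate = 43.4/(target fraction) = 136.48 g/s.

136.5 g/s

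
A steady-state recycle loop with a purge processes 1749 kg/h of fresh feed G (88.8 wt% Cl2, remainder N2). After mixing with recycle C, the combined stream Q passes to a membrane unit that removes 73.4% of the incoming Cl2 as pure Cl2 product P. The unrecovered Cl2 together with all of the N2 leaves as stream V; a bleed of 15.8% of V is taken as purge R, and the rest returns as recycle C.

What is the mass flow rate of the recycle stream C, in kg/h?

1492 kg/h

N2 enters only via G and leaves only via the purge: 1749×0.112 = 0.158×(N2 in V), and the membrane unit passes all N2, so N2 in Q = N2 in V = 1239.8 kg/h.
Cl2 in Q: m_A = 1749×0.888 + (1−0.158)·(1−0.734)·m_A, so m_A = 1553.1/0.7760 = 2001.4 kg/h.
V = (1−0.734)×2001.4 + 1239.8 = 1772.2 kg/h.
Recycle C = (1−0.158)×1772.2 = 1492.2 kg/h.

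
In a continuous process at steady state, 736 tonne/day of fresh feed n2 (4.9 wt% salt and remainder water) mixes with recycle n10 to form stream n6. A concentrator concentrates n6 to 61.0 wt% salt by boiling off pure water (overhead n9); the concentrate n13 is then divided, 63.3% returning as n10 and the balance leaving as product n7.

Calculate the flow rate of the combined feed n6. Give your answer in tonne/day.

838 tonne/day

Overall salt balance (none leaves overhead): salt in fresh feed = salt in product, i.e. 736×0.049 = (1−0.633)·n13·0.610.
n13 = 36.064/(0.610×0.367) = 161.09 tonne/day.
Recycle n10 = 0.633×161.09 = 101.97 tonne/day.
Combined feed n6 = 736 + 101.97 = 837.97 tonne/day.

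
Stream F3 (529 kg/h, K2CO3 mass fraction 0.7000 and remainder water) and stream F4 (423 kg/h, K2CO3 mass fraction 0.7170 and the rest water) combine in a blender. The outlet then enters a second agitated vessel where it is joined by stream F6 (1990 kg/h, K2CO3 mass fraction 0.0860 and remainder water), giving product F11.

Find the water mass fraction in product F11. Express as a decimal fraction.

Overall, product flow = 2942 kg/h.
water in = 529×0.300 + 423×0.283 + 1990×0.914 = 2097.3 kg/h.
water fraction in F11 = 0.7129.

0.7129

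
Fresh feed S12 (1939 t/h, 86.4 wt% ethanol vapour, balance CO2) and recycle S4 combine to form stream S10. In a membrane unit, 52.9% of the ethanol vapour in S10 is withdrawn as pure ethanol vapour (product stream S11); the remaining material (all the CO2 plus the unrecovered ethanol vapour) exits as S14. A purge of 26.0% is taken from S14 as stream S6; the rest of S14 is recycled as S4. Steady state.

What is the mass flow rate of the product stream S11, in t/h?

1360 t/h

ethanol vapour in S10: m_A = 1939×0.864 + (1−0.260)·(1−0.529)·m_A, so m_A = 1675.3/0.6515 = 2571.6 t/h.
Product S11 = 0.529×2571.6 = 1360.4 t/h.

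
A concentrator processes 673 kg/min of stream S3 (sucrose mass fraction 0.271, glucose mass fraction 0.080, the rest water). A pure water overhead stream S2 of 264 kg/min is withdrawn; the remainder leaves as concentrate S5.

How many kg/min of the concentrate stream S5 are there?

409 kg/min

Concentrate = 673 − 264 = 409 kg/min.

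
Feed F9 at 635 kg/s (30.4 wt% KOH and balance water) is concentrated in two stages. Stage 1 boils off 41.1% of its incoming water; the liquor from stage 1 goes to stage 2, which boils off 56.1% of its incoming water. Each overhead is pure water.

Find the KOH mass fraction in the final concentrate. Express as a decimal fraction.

water in feed = 635×0.696 = 441.96 kg/s.
After stage 1: water left = (1−0.411)×441.96 = 260.31; stream total = 453.35 kg/s.
After stage 2: water left = (1−0.561)×260.31 = 114.28; final concentrate = 307.32 kg/s.
KOH fraction = 193.04/307.32 = 0.628.

0.628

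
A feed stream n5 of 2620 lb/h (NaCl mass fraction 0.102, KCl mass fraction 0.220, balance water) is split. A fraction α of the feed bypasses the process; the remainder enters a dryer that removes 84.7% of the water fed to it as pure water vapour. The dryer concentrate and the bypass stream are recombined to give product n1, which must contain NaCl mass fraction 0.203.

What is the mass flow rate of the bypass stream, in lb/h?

350.1 lb/h

All 2620×0.102 = 267.24 lb/h of NaCl reaches n1, so n1 = 267.24/0.203 = 1316.5 lb/h and vapour = 1303.5 lb/h.
The evaporator receives (1−α)·2620 of feed at 0.678 water and removes 0.847 of that water:
0.847×0.678×(1−α)×2620 = 1303.5
(1−α) = 1303.5/1504.6 = 0.8664;  α = 0.1336.
Bypass flow = 0.1336×2620 = 350.06 lb/h.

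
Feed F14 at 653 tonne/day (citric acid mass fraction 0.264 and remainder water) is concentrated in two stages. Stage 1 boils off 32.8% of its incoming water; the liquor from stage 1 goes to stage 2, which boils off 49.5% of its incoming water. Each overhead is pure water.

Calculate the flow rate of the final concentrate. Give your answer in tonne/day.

water in feed = 653×0.736 = 480.61 tonne/day.
After stage 1: water left = (1−0.328)×480.61 = 322.97; stream total = 495.36 tonne/day.
After stage 2: water left = (1−0.495)×322.97 = 163.1; final concentrate = 335.49 tonne/day.

335.5 tonne/day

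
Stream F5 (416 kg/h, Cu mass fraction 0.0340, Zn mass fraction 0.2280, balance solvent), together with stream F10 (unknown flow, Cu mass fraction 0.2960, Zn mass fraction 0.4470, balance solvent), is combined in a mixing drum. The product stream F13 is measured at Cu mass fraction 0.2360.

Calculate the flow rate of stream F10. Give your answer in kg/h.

Let F10 be the unknown flow. Total out = 416 + F10.
Cu balance: 14.144 + 0.296·F10 = 0.236·(416 + F10)
(0.296 − 0.236)·F10 = 0.236×416 − 14.144 = 84.032
F10 = 84.032 / 0.060 = 1400.5 kg/h

1401 kg/h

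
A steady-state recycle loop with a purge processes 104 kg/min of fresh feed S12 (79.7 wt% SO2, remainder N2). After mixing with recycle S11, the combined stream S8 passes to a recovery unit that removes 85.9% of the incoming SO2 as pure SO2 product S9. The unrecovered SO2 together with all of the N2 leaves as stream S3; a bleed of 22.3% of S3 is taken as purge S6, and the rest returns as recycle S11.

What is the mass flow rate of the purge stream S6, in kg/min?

N2 enters only via S12 and leaves only via the purge: 104×0.203 = 0.223×(N2 in S3), and the recovery unit passes all N2, so N2 in S8 = N2 in S3 = 94.673 kg/min.
SO2 in S8: m_A = 104×0.797 + (1−0.223)·(1−0.859)·m_A, so m_A = 82.888/0.8904 = 93.086 kg/min.
S3 = (1−0.859)×93.086 + 94.673 = 107.8 kg/min.
Purge S6 = 0.223×107.8 = 24.039 kg/min.

24.04 kg/min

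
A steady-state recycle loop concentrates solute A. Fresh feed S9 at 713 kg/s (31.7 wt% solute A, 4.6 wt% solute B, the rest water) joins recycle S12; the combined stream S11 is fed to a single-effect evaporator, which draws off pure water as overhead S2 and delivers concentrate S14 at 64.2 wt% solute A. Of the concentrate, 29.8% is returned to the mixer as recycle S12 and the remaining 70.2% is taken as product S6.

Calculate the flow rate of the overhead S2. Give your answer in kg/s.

Overall solute A balance (none leaves overhead): solute A in fresh feed = solute A in product, i.e. 713×0.317 = (1−0.298)·S14·0.642.
S14 = 226.02/(0.642×0.702) = 501.51 kg/s.
Recycle S12 = 0.298×501.51 = 149.45 kg/s.
Combined feed S11 = 713 + 149.45 = 862.45 kg/s.
Overhead S2 = S11 − S14 = 862.45 − 501.51 = 360.94 kg/s.

360.9 kg/s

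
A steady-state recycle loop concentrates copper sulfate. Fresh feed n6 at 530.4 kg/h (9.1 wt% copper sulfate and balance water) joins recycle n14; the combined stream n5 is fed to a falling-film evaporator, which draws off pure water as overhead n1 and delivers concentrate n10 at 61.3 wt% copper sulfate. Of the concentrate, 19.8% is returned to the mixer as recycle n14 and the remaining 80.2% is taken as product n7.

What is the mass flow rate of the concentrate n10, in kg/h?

98.18 kg/h

Overall copper sulfate balance (none leaves overhead): copper sulfate in fresh feed = copper sulfate in product, i.e. 530.4×0.091 = (1−0.198)·n10·0.613.
n10 = 48.266/(0.613×0.802) = 98.177 kg/h.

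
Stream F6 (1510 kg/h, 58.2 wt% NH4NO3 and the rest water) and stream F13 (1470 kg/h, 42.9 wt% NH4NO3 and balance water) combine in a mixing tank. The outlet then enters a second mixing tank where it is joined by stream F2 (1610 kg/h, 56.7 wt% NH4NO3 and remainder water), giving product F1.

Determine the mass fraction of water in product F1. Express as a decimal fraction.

0.472

Overall, product flow = 4590 kg/h.
water in = 1510×0.418 + 1470×0.571 + 1610×0.433 = 2167.7 kg/h.
water fraction in F1 = 0.472.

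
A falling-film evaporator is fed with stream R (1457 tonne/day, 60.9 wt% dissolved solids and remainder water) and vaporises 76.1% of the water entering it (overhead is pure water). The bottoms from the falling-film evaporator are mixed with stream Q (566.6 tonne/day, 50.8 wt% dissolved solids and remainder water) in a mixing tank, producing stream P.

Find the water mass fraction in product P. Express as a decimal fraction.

Vapour removed = 0.761×0.391×1457 = 433.53 tonne/day; concentrate = 1023.5 tonne/day.
water reaching the mixer = 136.16 (from concentrate) + 566.6×0.492 = 414.92 tonne/day.
Product flow = 1023.5 + 566.6 = 1590.1 tonne/day; water fraction = 0.261.

0.261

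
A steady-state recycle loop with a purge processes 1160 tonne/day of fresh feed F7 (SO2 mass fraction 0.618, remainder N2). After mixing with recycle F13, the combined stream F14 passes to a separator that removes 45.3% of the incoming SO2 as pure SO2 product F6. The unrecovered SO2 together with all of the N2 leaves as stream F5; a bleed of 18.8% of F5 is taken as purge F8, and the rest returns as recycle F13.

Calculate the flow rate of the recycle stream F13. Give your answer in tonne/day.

N2 enters only via F7 and leaves only via the purge: 1160×0.382 = 0.188×(N2 in F5), and the separator passes all N2, so N2 in F14 = N2 in F5 = 2357 tonne/day.
SO2 in F14: m_A = 1160×0.618 + (1−0.188)·(1−0.453)·m_A, so m_A = 716.88/0.5558 = 1289.7 tonne/day.
F5 = (1−0.453)×1289.7 + 2357 = 3062.5 tonne/day.
Recycle F13 = (1−0.188)×3062.5 = 2486.8 tonne/day.

2487 tonne/day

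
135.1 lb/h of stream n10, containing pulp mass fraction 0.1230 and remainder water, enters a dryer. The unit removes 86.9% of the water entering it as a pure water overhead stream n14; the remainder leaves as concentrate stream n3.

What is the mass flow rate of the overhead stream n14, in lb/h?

water entering = 135.1×0.877 = 118.48 lb/h; overhead removed = 0.869×118.48 = 102.96 lb/h.

103 lb/h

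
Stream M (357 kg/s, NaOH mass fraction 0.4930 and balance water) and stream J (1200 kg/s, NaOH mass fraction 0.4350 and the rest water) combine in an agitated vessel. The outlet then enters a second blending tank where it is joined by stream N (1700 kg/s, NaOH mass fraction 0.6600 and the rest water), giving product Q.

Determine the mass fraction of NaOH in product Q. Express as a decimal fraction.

0.5588

Overall, product flow = 3257 kg/s.
NaOH in = 357×0.493 + 1200×0.435 + 1700×0.660 = 1820 kg/s.
NaOH fraction in Q = 0.5588.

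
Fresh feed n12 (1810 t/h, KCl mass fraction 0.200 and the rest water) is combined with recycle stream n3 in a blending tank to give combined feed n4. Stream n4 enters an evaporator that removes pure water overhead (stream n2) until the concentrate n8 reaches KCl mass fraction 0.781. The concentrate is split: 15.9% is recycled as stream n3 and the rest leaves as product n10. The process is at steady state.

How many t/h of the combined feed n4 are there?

Overall KCl balance (none leaves overhead): KCl in fresh feed = KCl in product, i.e. 1810×0.200 = (1−0.159)·n8·0.781.
n8 = 362/(0.781×0.841) = 551.14 t/h.
Recycle n3 = 0.159×551.14 = 87.631 t/h.
Combined feed n4 = 1810 + 87.631 = 1897.6 t/h.

1898 t/h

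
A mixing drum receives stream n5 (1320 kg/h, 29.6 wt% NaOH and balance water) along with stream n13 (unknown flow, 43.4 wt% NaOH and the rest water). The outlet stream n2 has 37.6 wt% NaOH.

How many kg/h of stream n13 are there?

1821 kg/h

Let n13 be the unknown flow. Total out = 1320 + n13.
NaOH balance: 390.72 + 0.434·n13 = 0.376·(1320 + n13)
(0.434 − 0.376)·n13 = 0.376×1320 − 390.72 = 105.6
n13 = 105.6 / 0.058 = 1820.7 kg/h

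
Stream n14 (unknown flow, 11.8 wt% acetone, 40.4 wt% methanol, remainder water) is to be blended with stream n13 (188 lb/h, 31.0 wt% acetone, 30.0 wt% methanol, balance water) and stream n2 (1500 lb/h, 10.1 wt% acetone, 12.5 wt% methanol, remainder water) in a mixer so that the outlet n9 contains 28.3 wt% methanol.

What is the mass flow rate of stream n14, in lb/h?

Let n14 be the unknown flow. Total out = 1688 + n14.
methanol balance: 243.9 + 0.404·n14 = 0.283·(1688 + n14)
(0.404 − 0.283)·n14 = 0.283×1688 − 243.9 = 233.8
n14 = 233.8 / 0.121 = 1932.3 lb/h

1932 lb/h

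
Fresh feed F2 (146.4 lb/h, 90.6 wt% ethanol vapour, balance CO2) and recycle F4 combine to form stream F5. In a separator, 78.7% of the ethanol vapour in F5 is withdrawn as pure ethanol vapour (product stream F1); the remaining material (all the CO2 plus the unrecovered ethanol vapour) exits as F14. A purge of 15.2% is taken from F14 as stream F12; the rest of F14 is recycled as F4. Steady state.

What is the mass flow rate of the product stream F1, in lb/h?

127.4 lb/h

ethanol vapour in F5: m_A = 146.4×0.906 + (1−0.152)·(1−0.787)·m_A, so m_A = 132.64/0.8194 = 161.88 lb/h.
Product F1 = 0.787×161.88 = 127.4 lb/h.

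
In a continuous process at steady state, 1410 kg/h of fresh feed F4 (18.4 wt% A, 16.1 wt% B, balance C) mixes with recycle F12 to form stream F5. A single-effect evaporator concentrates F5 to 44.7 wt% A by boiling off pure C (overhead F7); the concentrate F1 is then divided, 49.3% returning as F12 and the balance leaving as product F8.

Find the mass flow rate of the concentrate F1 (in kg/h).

1145 kg/h

Overall A balance (none leaves overhead): A in fresh feed = A in product, i.e. 1410×0.184 = (1−0.493)·F1·0.447.
F1 = 259.44/(0.447×0.507) = 1144.8 kg/h.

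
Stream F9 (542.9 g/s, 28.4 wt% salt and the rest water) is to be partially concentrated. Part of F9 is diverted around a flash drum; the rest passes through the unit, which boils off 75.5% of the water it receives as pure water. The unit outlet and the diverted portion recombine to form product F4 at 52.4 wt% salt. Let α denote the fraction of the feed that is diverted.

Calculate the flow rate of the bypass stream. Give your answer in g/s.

All 542.9×0.284 = 154.18 g/s of salt reaches F4, so F4 = 154.18/0.524 = 294.24 g/s and vapour = 248.66 g/s.
The evaporator receives (1−α)·542.9 of feed at 0.716 water and removes 0.755 of that water:
0.755×0.716×(1−α)×542.9 = 248.66
(1−α) = 248.66/293.48 = 0.8473;  α = 0.1527.
Bypass flow = 0.1527×542.9 = 82.919 g/s.

82.92 g/s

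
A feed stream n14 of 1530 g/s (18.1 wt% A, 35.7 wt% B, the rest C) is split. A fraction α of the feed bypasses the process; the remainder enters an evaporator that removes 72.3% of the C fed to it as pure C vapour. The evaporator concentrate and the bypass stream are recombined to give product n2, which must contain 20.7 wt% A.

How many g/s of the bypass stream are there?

All 1530×0.181 = 276.93 g/s of A reaches n2, so n2 = 276.93/0.207 = 1337.8 g/s and vapour = 192.17 g/s.
The evaporator receives (1−α)·1530 of feed at 0.462 C and removes 0.723 of that C:
0.723×0.462×(1−α)×1530 = 192.17
(1−α) = 192.17/511.06 = 0.3760;  α = 0.6240.
Bypass flow = 0.6240×1530 = 954.67 g/s.

954.7 g/s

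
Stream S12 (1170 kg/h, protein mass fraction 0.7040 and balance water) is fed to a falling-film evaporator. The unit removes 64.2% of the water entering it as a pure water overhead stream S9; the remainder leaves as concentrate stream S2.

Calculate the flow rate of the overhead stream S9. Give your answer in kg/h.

water entering = 1170×0.296 = 346.32 kg/h; overhead removed = 0.642×346.32 = 222.34 kg/h.

222.3 kg/h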